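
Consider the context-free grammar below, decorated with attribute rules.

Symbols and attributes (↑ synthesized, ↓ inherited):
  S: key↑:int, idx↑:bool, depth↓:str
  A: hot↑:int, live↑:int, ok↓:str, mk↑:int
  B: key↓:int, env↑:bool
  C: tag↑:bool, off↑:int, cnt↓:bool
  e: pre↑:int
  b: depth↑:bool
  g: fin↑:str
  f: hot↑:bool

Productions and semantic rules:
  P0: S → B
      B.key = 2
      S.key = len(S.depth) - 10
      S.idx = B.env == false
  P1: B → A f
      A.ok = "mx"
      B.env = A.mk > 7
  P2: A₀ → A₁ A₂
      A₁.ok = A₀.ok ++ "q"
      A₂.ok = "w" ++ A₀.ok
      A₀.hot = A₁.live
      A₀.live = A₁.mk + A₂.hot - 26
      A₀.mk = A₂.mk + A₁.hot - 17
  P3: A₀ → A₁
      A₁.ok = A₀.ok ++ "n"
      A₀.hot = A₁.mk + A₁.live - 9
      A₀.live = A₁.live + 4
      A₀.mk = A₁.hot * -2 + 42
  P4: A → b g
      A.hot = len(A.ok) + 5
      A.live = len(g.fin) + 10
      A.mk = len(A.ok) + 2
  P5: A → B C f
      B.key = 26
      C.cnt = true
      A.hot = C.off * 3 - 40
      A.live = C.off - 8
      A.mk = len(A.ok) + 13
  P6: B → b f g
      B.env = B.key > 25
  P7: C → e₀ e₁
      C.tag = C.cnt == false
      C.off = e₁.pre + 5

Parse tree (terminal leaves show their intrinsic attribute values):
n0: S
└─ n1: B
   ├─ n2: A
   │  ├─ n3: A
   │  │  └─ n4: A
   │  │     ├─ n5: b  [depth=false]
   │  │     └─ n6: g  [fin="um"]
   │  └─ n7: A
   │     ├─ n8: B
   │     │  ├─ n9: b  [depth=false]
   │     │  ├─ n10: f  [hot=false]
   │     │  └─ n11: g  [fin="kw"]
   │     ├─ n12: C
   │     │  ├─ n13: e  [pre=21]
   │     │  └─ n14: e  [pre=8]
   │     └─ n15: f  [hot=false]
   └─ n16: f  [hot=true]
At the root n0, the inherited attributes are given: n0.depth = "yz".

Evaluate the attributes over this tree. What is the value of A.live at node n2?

-3

1. n0.depth = "yz"  [given at root]
2. n1.key = 2  [2]
3. n2.ok = "mx"  ["mx"]
4. n3.ok = "mxq"  [A₀.ok ++ "q"]
5. n4.ok = "mxqn"  [A₀.ok ++ "n"]
6. n5.depth = false  [terminal]
7. n6.fin = "um"  [terminal]
8. n4.hot = 9  [len(A.ok) + 5]
9. n4.live = 12  [len(g.fin) + 10]
10. n4.mk = 6  [len(A.ok) + 2]
11. n3.hot = 9  [A₁.mk + A₁.live - 9]
12. n3.live = 16  [A₁.live + 4]
13. n3.mk = 24  [A₁.hot * -2 + 42]
14. n7.ok = "wmx"  ["w" ++ A₀.ok]
15. n8.key = 26  [26]
16. n9.depth = false  [terminal]
17. n10.hot = false  [terminal]
18. n11.fin = "kw"  [terminal]
19. n8.env = true  [B.key > 25]
20. n12.cnt = true  [true]
21. n13.pre = 21  [terminal]
22. n14.pre = 8  [terminal]
23. n12.tag = false  [C.cnt == false]
24. n12.off = 13  [e₁.pre + 5]
25. n15.hot = false  [terminal]
26. n7.hot = -1  [C.off * 3 - 40]
27. n7.live = 5  [C.off - 8]
28. n7.mk = 16  [len(A.ok) + 13]
29. n2.hot = 16  [A₁.live]
30. n2.live = -3  [A₁.mk + A₂.hot - 26]
31. n2.mk = 8  [A₂.mk + A₁.hot - 17]
32. n16.hot = true  [terminal]
33. n1.env = true  [A.mk > 7]
34. n0.key = -8  [len(S.depth) - 10]
35. n0.idx = false  [B.env == false]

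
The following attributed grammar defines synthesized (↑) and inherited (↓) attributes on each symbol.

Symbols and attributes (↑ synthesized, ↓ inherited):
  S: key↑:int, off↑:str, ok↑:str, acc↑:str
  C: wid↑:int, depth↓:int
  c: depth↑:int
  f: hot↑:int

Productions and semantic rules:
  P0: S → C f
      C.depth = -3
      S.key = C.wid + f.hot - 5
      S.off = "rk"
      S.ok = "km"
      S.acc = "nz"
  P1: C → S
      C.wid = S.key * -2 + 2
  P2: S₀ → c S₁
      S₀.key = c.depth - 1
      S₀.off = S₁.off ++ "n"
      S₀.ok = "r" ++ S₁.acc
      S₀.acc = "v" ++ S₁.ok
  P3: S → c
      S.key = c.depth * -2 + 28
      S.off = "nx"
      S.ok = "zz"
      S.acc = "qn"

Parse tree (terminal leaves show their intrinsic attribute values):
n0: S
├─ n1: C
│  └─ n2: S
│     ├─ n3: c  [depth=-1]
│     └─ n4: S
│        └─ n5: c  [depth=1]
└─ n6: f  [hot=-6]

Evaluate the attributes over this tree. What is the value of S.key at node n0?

-5

1. n1.depth = -3  [-3]
2. n3.depth = -1  [terminal]
3. n5.depth = 1  [terminal]
4. n4.key = 26  [c.depth * -2 + 28]
5. n4.off = "nx"  ["nx"]
6. n4.ok = "zz"  ["zz"]
7. n4.acc = "qn"  ["qn"]
8. n2.key = -2  [c.depth - 1]
9. n2.off = "nxn"  [S₁.off ++ "n"]
10. n2.ok = "rqn"  ["r" ++ S₁.acc]
11. n2.acc = "vzz"  ["v" ++ S₁.ok]
12. n1.wid = 6  [S.key * -2 + 2]
13. n6.hot = -6  [terminal]
14. n0.key = -5  [C.wid + f.hot - 5]
15. n0.off = "rk"  ["rk"]
16. n0.ok = "km"  ["km"]
17. n0.acc = "nz"  ["nz"]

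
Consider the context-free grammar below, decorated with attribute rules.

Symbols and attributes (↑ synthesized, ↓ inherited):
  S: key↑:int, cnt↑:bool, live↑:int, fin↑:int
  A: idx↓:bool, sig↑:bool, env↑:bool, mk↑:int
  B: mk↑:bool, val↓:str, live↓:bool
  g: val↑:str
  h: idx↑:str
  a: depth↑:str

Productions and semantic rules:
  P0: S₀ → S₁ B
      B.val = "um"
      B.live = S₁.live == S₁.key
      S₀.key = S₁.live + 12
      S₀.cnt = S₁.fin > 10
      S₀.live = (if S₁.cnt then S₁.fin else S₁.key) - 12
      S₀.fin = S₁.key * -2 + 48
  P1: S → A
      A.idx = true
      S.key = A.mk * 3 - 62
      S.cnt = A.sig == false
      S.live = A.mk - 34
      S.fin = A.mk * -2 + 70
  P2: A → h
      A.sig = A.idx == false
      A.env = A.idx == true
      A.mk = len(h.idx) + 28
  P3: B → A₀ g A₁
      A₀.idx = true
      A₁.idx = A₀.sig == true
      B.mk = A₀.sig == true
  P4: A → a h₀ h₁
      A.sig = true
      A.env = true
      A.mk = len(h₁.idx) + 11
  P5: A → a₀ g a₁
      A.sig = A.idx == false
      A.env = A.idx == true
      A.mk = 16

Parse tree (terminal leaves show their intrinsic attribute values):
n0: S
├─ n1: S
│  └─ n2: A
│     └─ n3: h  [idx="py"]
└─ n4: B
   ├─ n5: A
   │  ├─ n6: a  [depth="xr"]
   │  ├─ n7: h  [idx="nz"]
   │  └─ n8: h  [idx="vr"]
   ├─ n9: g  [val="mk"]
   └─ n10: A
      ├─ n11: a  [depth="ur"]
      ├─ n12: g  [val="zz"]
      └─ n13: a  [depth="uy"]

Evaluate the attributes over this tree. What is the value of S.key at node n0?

8

1. n2.idx = true  [true]
2. n3.idx = "py"  [terminal]
3. n2.sig = false  [A.idx == false]
4. n2.env = true  [A.idx == true]
5. n2.mk = 30  [len(h.idx) + 28]
6. n1.key = 28  [A.mk * 3 - 62]
7. n1.cnt = true  [A.sig == false]
8. n1.live = -4  [A.mk - 34]
9. n1.fin = 10  [A.mk * -2 + 70]
10. n4.val = "um"  ["um"]
11. n4.live = false  [S₁.live == S₁.key]
12. n5.idx = true  [true]
13. n6.depth = "xr"  [terminal]
14. n7.idx = "nz"  [terminal]
15. n8.idx = "vr"  [terminal]
16. n5.sig = true  [true]
17. n5.env = true  [true]
18. n5.mk = 13  [len(h₁.idx) + 11]
19. n9.val = "mk"  [terminal]
20. n10.idx = true  [A₀.sig == true]
21. n11.depth = "ur"  [terminal]
22. n12.val = "zz"  [terminal]
23. n13.depth = "uy"  [terminal]
24. n10.sig = false  [A.idx == false]
25. n10.env = true  [A.idx == true]
26. n10.mk = 16  [16]
27. n4.mk = true  [A₀.sig == true]
28. n0.key = 8  [S₁.live + 12]
29. n0.cnt = false  [S₁.fin > 10]
30. n0.live = -2  [(if S₁.cnt then S₁.fin else S₁.key) - 12]
31. n0.fin = -8  [S₁.key * -2 + 48]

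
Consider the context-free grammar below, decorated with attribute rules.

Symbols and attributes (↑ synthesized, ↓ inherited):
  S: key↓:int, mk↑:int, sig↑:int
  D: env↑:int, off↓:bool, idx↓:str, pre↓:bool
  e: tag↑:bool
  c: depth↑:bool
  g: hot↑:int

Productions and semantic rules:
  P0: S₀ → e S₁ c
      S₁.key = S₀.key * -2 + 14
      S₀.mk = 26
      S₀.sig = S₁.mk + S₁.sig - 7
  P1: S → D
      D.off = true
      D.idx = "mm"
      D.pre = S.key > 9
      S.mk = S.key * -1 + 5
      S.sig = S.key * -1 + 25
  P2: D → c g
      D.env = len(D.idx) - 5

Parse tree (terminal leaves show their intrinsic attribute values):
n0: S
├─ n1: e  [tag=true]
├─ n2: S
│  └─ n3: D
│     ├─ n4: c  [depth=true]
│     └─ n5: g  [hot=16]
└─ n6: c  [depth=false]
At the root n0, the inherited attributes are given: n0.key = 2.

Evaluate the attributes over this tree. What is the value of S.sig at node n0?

1. n0.key = 2  [given at root]
2. n1.tag = true  [terminal]
3. n2.key = 10  [S₀.key * -2 + 14]
4. n3.off = true  [true]
5. n3.idx = "mm"  ["mm"]
6. n3.pre = true  [S.key > 9]
7. n4.depth = true  [terminal]
8. n5.hot = 16  [terminal]
9. n3.env = -3  [len(D.idx) - 5]
10. n2.mk = -5  [S.key * -1 + 5]
11. n2.sig = 15  [S.key * -1 + 25]
12. n6.depth = false  [terminal]
13. n0.mk = 26  [26]
14. n0.sig = 3  [S₁.mk + S₁.sig - 7]

3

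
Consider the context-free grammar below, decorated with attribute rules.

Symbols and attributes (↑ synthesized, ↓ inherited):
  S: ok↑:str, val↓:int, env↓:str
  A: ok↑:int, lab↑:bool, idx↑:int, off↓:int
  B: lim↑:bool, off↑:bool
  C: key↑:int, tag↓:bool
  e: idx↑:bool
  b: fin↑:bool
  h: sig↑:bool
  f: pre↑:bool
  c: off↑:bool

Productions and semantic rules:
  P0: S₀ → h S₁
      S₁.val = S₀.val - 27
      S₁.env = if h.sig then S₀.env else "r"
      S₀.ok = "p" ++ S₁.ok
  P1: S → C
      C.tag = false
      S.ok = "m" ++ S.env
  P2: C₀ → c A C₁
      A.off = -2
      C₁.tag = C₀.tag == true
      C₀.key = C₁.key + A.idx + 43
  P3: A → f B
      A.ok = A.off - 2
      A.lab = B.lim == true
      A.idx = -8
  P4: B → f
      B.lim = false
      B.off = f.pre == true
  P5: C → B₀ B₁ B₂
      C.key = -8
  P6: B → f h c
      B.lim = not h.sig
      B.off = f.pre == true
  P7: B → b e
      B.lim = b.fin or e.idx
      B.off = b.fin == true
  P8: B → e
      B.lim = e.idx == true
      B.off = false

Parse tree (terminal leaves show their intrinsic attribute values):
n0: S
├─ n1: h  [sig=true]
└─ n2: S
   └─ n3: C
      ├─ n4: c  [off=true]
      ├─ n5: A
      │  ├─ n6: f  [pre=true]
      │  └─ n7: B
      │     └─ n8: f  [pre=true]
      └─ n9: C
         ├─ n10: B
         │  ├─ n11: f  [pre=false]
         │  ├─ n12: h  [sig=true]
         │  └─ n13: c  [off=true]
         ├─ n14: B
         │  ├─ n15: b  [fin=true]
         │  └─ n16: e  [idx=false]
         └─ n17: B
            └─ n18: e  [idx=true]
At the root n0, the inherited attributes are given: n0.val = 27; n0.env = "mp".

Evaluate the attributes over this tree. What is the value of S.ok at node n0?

"pmmp"

1. n0.val = 27  [given at root]
2. n0.env = "mp"  [given at root]
3. n1.sig = true  [terminal]
4. n2.val = 0  [S₀.val - 27]
5. n2.env = "mp"  [if h.sig then S₀.env else "r"]
6. n3.tag = false  [false]
7. n4.off = true  [terminal]
8. n5.off = -2  [-2]
9. n6.pre = true  [terminal]
10. n8.pre = true  [terminal]
11. n7.lim = false  [false]
12. n7.off = true  [f.pre == true]
13. n5.ok = -4  [A.off - 2]
14. n5.lab = false  [B.lim == true]
15. n5.idx = -8  [-8]
16. n9.tag = false  [C₀.tag == true]
17. n11.pre = false  [terminal]
18. n12.sig = true  [terminal]
19. n13.off = true  [terminal]
20. n10.lim = false  [not h.sig]
21. n10.off = false  [f.pre == true]
22. n15.fin = true  [terminal]
23. n16.idx = false  [terminal]
24. n14.lim = true  [b.fin or e.idx]
25. n14.off = true  [b.fin == true]
26. n18.idx = true  [terminal]
27. n17.lim = true  [e.idx == true]
28. n17.off = false  [false]
29. n9.key = -8  [-8]
30. n3.key = 27  [C₁.key + A.idx + 43]
31. n2.ok = "mmp"  ["m" ++ S.env]
32. n0.ok = "pmmp"  ["p" ++ S₁.ok]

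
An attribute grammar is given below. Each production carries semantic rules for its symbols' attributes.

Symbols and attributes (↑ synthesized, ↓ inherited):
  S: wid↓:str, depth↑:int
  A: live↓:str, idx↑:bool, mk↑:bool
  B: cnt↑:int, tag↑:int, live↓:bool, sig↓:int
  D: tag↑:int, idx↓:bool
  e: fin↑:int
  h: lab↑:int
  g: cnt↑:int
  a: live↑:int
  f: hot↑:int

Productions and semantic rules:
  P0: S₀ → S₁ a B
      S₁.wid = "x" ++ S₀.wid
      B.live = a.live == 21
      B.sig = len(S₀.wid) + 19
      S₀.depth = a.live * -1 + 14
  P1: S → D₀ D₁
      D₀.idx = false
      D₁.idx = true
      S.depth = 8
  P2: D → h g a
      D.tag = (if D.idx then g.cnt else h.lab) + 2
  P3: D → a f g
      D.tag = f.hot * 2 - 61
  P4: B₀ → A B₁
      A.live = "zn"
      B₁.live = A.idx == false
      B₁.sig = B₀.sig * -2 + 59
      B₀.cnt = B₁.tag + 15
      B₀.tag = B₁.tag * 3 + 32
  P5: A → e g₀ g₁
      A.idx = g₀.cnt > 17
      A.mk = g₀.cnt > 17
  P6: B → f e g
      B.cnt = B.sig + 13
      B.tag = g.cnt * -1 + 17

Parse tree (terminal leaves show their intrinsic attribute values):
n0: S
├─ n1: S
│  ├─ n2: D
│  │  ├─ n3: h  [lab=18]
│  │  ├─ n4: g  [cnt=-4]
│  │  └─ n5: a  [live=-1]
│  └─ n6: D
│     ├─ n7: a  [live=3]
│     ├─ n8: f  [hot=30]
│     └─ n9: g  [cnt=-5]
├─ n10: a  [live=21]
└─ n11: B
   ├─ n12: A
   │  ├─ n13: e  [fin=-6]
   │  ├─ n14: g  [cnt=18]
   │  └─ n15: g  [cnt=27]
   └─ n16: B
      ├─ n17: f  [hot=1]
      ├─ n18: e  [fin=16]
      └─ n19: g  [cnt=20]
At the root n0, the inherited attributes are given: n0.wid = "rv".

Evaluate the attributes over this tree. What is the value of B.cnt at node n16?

1. n0.wid = "rv"  [given at root]
2. n1.wid = "xrv"  ["x" ++ S₀.wid]
3. n2.idx = false  [false]
4. n3.lab = 18  [terminal]
5. n4.cnt = -4  [terminal]
6. n5.live = -1  [terminal]
7. n2.tag = 20  [(if D.idx then g.cnt else h.lab) + 2]
8. n6.idx = true  [true]
9. n7.live = 3  [terminal]
10. n8.hot = 30  [terminal]
11. n9.cnt = -5  [terminal]
12. n6.tag = -1  [f.hot * 2 - 61]
13. n1.depth = 8  [8]
14. n10.live = 21  [terminal]
15. n11.live = true  [a.live == 21]
16. n11.sig = 21  [len(S₀.wid) + 19]
17. n12.live = "zn"  ["zn"]
18. n13.fin = -6  [terminal]
19. n14.cnt = 18  [terminal]
20. n15.cnt = 27  [terminal]
21. n12.idx = true  [g₀.cnt > 17]
22. n12.mk = true  [g₀.cnt > 17]
23. n16.live = false  [A.idx == false]
24. n16.sig = 17  [B₀.sig * -2 + 59]
25. n17.hot = 1  [terminal]
26. n18.fin = 16  [terminal]
27. n19.cnt = 20  [terminal]
28. n16.cnt = 30  [B.sig + 13]
29. n16.tag = -3  [g.cnt * -1 + 17]
30. n11.cnt = 12  [B₁.tag + 15]
31. n11.tag = 23  [B₁.tag * 3 + 32]
32. n0.depth = -7  [a.live * -1 + 14]

30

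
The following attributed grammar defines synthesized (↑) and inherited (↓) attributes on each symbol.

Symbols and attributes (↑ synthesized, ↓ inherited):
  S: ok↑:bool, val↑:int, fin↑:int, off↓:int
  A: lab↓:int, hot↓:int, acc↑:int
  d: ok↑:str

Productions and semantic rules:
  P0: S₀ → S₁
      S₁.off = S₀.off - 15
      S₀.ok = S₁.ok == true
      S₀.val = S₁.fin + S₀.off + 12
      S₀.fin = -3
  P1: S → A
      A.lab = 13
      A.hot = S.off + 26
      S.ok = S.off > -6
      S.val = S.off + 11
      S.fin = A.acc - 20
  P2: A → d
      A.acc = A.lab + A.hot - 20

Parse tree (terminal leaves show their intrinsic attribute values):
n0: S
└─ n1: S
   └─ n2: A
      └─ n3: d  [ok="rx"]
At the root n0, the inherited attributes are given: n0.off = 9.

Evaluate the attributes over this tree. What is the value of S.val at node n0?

1. n0.off = 9  [given at root]
2. n1.off = -6  [S₀.off - 15]
3. n2.lab = 13  [13]
4. n2.hot = 20  [S.off + 26]
5. n3.ok = "rx"  [terminal]
6. n2.acc = 13  [A.lab + A.hot - 20]
7. n1.ok = false  [S.off > -6]
8. n1.val = 5  [S.off + 11]
9. n1.fin = -7  [A.acc - 20]
10. n0.ok = false  [S₁.ok == true]
11. n0.val = 14  [S₁.fin + S₀.off + 12]
12. n0.fin = -3  [-3]

14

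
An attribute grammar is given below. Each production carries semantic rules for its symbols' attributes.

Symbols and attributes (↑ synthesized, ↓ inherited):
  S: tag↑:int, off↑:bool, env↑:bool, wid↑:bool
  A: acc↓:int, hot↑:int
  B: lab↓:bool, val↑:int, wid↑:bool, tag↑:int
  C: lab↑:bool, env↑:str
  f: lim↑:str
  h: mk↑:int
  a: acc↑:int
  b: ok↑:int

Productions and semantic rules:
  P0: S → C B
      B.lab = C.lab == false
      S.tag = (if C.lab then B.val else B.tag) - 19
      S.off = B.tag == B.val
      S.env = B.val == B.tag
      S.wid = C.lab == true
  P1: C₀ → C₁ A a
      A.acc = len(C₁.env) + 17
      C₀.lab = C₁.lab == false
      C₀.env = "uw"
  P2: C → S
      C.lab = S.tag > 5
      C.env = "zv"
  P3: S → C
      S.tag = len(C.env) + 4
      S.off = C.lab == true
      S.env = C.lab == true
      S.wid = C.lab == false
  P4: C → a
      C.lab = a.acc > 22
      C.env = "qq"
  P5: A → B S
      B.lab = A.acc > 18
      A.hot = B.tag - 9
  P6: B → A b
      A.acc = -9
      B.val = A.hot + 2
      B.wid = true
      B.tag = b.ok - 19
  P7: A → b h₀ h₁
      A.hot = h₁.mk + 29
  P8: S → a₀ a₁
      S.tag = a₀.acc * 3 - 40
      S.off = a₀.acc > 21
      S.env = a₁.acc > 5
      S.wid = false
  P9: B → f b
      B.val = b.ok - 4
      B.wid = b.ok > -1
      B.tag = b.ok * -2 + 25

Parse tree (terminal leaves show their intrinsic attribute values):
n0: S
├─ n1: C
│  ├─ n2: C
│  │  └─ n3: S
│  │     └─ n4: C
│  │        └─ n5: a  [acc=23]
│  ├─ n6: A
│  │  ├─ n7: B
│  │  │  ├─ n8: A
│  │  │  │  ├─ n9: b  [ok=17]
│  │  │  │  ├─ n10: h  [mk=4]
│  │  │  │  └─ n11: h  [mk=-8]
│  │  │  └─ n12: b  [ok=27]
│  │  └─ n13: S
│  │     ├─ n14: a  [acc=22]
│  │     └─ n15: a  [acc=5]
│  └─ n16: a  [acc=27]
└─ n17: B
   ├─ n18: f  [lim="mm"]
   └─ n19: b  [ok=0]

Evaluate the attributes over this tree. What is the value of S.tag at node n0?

6

1. n5.acc = 23  [terminal]
2. n4.lab = true  [a.acc > 22]
3. n4.env = "qq"  ["qq"]
4. n3.tag = 6  [len(C.env) + 4]
5. n3.off = true  [C.lab == true]
6. n3.env = true  [C.lab == true]
7. n3.wid = false  [C.lab == false]
8. n2.lab = true  [S.tag > 5]
9. n2.env = "zv"  ["zv"]
10. n6.acc = 19  [len(C₁.env) + 17]
11. n7.lab = true  [A.acc > 18]
12. n8.acc = -9  [-9]
13. n9.ok = 17  [terminal]
14. n10.mk = 4  [terminal]
15. n11.mk = -8  [terminal]
16. n8.hot = 21  [h₁.mk + 29]
17. n12.ok = 27  [terminal]
18. n7.val = 23  [A.hot + 2]
19. n7.wid = true  [true]
20. n7.tag = 8  [b.ok - 19]
21. n14.acc = 22  [terminal]
22. n15.acc = 5  [terminal]
23. n13.tag = 26  [a₀.acc * 3 - 40]
24. n13.off = true  [a₀.acc > 21]
25. n13.env = false  [a₁.acc > 5]
26. n13.wid = false  [false]
27. n6.hot = -1  [B.tag - 9]
28. n16.acc = 27  [terminal]
29. n1.lab = false  [C₁.lab == false]
30. n1.env = "uw"  ["uw"]
31. n17.lab = true  [C.lab == false]
32. n18.lim = "mm"  [terminal]
33. n19.ok = 0  [terminal]
34. n17.val = -4  [b.ok - 4]
35. n17.wid = true  [b.ok > -1]
36. n17.tag = 25  [b.ok * -2 + 25]
37. n0.tag = 6  [(if C.lab then B.val else B.tag) - 19]
38. n0.off = false  [B.tag == B.val]
39. n0.env = false  [B.val == B.tag]
40. n0.wid = false  [C.lab == true]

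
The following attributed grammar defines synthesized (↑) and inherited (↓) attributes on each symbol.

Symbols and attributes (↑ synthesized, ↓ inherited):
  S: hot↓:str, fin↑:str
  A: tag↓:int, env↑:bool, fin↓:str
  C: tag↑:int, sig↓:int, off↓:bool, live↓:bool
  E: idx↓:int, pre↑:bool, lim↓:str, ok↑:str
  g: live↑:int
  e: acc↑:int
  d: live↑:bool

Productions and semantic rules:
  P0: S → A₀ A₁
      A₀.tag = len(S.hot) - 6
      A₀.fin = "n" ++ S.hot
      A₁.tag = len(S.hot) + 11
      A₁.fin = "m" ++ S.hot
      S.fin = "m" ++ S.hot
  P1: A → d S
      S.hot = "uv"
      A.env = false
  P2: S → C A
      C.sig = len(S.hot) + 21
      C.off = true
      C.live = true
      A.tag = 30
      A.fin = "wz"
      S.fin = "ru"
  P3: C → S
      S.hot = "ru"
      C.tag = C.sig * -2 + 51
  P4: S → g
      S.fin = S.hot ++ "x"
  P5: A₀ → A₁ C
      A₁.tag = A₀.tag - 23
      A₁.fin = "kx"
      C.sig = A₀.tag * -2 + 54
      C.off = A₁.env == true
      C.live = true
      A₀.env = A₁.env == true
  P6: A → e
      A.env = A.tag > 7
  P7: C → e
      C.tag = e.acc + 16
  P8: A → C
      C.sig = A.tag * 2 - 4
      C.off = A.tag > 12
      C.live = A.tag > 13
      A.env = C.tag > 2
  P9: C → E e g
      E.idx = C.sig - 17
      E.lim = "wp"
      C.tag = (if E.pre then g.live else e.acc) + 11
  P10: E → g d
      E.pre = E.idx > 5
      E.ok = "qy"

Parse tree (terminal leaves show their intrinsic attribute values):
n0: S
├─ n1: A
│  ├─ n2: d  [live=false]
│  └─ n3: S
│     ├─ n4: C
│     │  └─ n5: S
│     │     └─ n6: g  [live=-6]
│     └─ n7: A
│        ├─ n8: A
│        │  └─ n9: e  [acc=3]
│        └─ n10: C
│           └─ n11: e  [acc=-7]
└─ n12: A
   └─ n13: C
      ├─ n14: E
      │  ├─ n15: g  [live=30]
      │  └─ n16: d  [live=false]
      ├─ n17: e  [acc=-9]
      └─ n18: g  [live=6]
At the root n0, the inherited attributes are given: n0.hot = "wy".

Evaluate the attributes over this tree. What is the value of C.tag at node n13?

1. n0.hot = "wy"  [given at root]
2. n1.tag = -4  [len(S.hot) - 6]
3. n1.fin = "nwy"  ["n" ++ S.hot]
4. n2.live = false  [terminal]
5. n3.hot = "uv"  ["uv"]
6. n4.sig = 23  [len(S.hot) + 21]
7. n4.off = true  [true]
8. n4.live = true  [true]
9. n5.hot = "ru"  ["ru"]
10. n6.live = -6  [terminal]
11. n5.fin = "rux"  [S.hot ++ "x"]
12. n4.tag = 5  [C.sig * -2 + 51]
13. n7.tag = 30  [30]
14. n7.fin = "wz"  ["wz"]
15. n8.tag = 7  [A₀.tag - 23]
16. n8.fin = "kx"  ["kx"]
17. n9.acc = 3  [terminal]
18. n8.env = false  [A.tag > 7]
19. n10.sig = -6  [A₀.tag * -2 + 54]
20. n10.off = false  [A₁.env == true]
21. n10.live = true  [true]
22. n11.acc = -7  [terminal]
23. n10.tag = 9  [e.acc + 16]
24. n7.env = false  [A₁.env == true]
25. n3.fin = "ru"  ["ru"]
26. n1.env = false  [false]
27. n12.tag = 13  [len(S.hot) + 11]
28. n12.fin = "mwy"  ["m" ++ S.hot]
29. n13.sig = 22  [A.tag * 2 - 4]
30. n13.off = true  [A.tag > 12]
31. n13.live = false  [A.tag > 13]
32. n14.idx = 5  [C.sig - 17]
33. n14.lim = "wp"  ["wp"]
34. n15.live = 30  [terminal]
35. n16.live = false  [terminal]
36. n14.pre = false  [E.idx > 5]
37. n14.ok = "qy"  ["qy"]
38. n17.acc = -9  [terminal]
39. n18.live = 6  [terminal]
40. n13.tag = 2  [(if E.pre then g.live else e.acc) + 11]
41. n12.env = false  [C.tag > 2]
42. n0.fin = "mwy"  ["m" ++ S.hot]

2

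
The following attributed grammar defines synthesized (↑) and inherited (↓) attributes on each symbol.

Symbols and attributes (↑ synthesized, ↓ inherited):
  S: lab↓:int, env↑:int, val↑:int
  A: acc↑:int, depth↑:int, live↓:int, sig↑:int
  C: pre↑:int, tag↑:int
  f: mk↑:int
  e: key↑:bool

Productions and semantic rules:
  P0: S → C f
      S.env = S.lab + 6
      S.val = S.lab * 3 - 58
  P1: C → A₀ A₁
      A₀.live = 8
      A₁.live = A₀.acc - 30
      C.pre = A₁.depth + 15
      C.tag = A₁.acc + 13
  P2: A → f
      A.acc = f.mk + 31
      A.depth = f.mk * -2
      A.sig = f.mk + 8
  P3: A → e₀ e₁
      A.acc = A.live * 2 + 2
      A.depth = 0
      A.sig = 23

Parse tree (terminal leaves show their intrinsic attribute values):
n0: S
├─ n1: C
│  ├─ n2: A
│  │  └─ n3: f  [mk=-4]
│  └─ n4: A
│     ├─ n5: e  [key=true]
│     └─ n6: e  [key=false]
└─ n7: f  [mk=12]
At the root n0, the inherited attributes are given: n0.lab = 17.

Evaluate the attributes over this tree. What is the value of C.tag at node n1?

1. n0.lab = 17  [given at root]
2. n2.live = 8  [8]
3. n3.mk = -4  [terminal]
4. n2.acc = 27  [f.mk + 31]
5. n2.depth = 8  [f.mk * -2]
6. n2.sig = 4  [f.mk + 8]
7. n4.live = -3  [A₀.acc - 30]
8. n5.key = true  [terminal]
9. n6.key = false  [terminal]
10. n4.acc = -4  [A.live * 2 + 2]
11. n4.depth = 0  [0]
12. n4.sig = 23  [23]
13. n1.pre = 15  [A₁.depth + 15]
14. n1.tag = 9  [A₁.acc + 13]
15. n7.mk = 12  [terminal]
16. n0.env = 23  [S.lab + 6]
17. n0.val = -7  [S.lab * 3 - 58]

9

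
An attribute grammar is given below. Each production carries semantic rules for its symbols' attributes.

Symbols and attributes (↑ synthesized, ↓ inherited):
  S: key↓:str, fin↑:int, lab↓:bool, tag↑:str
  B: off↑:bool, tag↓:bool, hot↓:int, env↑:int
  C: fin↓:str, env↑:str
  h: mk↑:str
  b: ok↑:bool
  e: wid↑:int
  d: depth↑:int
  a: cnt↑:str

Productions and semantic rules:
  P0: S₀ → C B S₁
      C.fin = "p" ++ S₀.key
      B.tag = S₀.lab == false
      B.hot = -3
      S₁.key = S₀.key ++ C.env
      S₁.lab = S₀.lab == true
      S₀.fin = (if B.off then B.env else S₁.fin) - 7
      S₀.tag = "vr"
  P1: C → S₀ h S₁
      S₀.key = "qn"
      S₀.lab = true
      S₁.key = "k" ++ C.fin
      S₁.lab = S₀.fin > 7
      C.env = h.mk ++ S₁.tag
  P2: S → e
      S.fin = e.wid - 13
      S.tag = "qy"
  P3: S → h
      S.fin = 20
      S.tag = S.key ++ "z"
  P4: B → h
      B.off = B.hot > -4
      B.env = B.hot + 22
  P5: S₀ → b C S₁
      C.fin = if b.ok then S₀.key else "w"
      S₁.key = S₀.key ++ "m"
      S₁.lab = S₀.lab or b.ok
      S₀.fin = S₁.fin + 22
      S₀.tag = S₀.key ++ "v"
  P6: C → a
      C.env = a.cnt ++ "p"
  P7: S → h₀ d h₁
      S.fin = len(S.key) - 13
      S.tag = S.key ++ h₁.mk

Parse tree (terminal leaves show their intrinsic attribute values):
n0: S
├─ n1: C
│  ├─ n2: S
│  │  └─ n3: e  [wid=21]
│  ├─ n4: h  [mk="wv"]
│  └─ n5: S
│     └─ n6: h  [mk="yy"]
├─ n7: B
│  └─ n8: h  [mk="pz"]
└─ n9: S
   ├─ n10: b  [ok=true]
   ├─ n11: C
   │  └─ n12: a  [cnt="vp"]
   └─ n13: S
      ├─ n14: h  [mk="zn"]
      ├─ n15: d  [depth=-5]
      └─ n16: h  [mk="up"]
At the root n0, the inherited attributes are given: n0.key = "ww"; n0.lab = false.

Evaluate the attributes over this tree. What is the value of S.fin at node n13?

1. n0.key = "ww"  [given at root]
2. n0.lab = false  [given at root]
3. n1.fin = "pww"  ["p" ++ S₀.key]
4. n2.key = "qn"  ["qn"]
5. n2.lab = true  [true]
6. n3.wid = 21  [terminal]
7. n2.fin = 8  [e.wid - 13]
8. n2.tag = "qy"  ["qy"]
9. n4.mk = "wv"  [terminal]
10. n5.key = "kpww"  ["k" ++ C.fin]
11. n5.lab = true  [S₀.fin > 7]
12. n6.mk = "yy"  [terminal]
13. n5.fin = 20  [20]
14. n5.tag = "kpwwz"  [S.key ++ "z"]
15. n1.env = "wvkpwwz"  [h.mk ++ S₁.tag]
16. n7.tag = true  [S₀.lab == false]
17. n7.hot = -3  [-3]
18. n8.mk = "pz"  [terminal]
19. n7.off = true  [B.hot > -4]
20. n7.env = 19  [B.hot + 22]
21. n9.key = "wwwvkpwwz"  [S₀.key ++ C.env]
22. n9.lab = false  [S₀.lab == true]
23. n10.ok = true  [terminal]
24. n11.fin = "wwwvkpwwz"  [if b.ok then S₀.key else "w"]
25. n12.cnt = "vp"  [terminal]
26. n11.env = "vpp"  [a.cnt ++ "p"]
27. n13.key = "wwwvkpwwzm"  [S₀.key ++ "m"]
28. n13.lab = true  [S₀.lab or b.ok]
29. n14.mk = "zn"  [terminal]
30. n15.depth = -5  [terminal]
31. n16.mk = "up"  [terminal]
32. n13.fin = -3  [len(S.key) - 13]
33. n13.tag = "wwwvkpwwzmup"  [S.key ++ h₁.mk]
34. n9.fin = 19  [S₁.fin + 22]
35. n9.tag = "wwwvkpwwzv"  [S₀.key ++ "v"]
36. n0.fin = 12  [(if B.off then B.env else S₁.fin) - 7]
37. n0.tag = "vr"  ["vr"]

-3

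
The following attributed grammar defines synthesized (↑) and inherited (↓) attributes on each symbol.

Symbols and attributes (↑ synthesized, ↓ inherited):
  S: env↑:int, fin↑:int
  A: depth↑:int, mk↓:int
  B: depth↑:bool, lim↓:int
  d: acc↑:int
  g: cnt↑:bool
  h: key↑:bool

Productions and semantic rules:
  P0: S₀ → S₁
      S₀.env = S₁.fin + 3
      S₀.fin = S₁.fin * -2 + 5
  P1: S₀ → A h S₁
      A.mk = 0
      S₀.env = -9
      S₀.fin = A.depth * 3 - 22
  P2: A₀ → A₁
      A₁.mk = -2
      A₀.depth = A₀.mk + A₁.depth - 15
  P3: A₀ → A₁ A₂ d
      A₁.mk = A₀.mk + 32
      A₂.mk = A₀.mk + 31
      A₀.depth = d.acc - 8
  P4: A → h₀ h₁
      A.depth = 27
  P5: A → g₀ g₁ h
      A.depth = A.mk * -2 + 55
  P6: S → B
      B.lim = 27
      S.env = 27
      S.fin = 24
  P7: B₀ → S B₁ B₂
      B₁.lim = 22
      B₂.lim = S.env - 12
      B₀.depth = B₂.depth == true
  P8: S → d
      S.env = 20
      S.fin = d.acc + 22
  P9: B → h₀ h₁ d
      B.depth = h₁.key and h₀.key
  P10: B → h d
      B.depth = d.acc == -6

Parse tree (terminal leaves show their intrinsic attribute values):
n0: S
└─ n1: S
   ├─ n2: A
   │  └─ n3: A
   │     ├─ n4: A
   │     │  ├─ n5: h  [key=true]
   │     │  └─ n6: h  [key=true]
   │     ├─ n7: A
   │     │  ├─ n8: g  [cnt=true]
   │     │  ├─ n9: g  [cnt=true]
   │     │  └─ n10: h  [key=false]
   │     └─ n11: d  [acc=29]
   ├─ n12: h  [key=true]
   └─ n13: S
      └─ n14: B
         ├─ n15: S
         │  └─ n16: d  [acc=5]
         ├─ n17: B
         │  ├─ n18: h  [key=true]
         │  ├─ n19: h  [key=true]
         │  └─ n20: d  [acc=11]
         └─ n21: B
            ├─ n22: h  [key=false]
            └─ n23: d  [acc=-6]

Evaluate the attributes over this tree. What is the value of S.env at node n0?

1. n2.mk = 0  [0]
2. n3.mk = -2  [-2]
3. n4.mk = 30  [A₀.mk + 32]
4. n5.key = true  [terminal]
5. n6.key = true  [terminal]
6. n4.depth = 27  [27]
7. n7.mk = 29  [A₀.mk + 31]
8. n8.cnt = true  [terminal]
9. n9.cnt = true  [terminal]
10. n10.key = false  [terminal]
11. n7.depth = -3  [A.mk * -2 + 55]
12. n11.acc = 29  [terminal]
13. n3.depth = 21  [d.acc - 8]
14. n2.depth = 6  [A₀.mk + A₁.depth - 15]
15. n12.key = true  [terminal]
16. n14.lim = 27  [27]
17. n16.acc = 5  [terminal]
18. n15.env = 20  [20]
19. n15.fin = 27  [d.acc + 22]
20. n17.lim = 22  [22]
21. n18.key = true  [terminal]
22. n19.key = true  [terminal]
23. n20.acc = 11  [terminal]
24. n17.depth = true  [h₁.key and h₀.key]
25. n21.lim = 8  [S.env - 12]
26. n22.key = false  [terminal]
27. n23.acc = -6  [terminal]
28. n21.depth = true  [d.acc == -6]
29. n14.depth = true  [B₂.depth == true]
30. n13.env = 27  [27]
31. n13.fin = 24  [24]
32. n1.env = -9  [-9]
33. n1.fin = -4  [A.depth * 3 - 22]
34. n0.env = -1  [S₁.fin + 3]
35. n0.fin = 13  [S₁.fin * -2 + 5]

-1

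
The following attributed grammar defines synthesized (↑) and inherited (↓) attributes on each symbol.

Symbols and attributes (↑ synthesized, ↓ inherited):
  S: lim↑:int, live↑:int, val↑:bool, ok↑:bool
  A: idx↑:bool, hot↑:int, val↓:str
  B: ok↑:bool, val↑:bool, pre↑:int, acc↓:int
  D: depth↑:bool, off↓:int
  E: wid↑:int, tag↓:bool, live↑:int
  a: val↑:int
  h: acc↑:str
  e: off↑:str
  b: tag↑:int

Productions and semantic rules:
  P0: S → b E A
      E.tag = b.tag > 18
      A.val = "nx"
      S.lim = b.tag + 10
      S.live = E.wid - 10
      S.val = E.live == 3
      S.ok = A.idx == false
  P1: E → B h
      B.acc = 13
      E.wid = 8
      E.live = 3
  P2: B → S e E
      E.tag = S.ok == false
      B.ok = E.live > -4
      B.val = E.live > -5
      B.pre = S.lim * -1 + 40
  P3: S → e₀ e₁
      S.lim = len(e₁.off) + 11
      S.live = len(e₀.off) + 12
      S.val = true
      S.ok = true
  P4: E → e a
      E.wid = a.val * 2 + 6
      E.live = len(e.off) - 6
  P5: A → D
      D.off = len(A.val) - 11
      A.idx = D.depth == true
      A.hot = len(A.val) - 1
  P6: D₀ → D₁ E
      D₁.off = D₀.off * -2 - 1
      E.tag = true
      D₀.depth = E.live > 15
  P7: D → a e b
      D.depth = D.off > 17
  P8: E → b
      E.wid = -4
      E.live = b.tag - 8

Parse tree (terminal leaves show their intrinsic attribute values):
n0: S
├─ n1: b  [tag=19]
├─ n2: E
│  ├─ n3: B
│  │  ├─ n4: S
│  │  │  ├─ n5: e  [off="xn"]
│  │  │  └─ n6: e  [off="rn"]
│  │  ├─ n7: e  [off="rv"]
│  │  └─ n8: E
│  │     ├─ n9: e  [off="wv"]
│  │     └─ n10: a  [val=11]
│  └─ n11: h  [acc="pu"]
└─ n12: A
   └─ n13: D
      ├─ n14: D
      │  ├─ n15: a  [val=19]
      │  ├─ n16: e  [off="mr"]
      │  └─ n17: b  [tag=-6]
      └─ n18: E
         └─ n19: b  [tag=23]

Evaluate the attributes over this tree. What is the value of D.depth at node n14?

false

1. n1.tag = 19  [terminal]
2. n2.tag = true  [b.tag > 18]
3. n3.acc = 13  [13]
4. n5.off = "xn"  [terminal]
5. n6.off = "rn"  [terminal]
6. n4.lim = 13  [len(e₁.off) + 11]
7. n4.live = 14  [len(e₀.off) + 12]
8. n4.val = true  [true]
9. n4.ok = true  [true]
10. n7.off = "rv"  [terminal]
11. n8.tag = false  [S.ok == false]
12. n9.off = "wv"  [terminal]
13. n10.val = 11  [terminal]
14. n8.wid = 28  [a.val * 2 + 6]
15. n8.live = -4  [len(e.off) - 6]
16. n3.ok = false  [E.live > -4]
17. n3.val = true  [E.live > -5]
18. n3.pre = 27  [S.lim * -1 + 40]
19. n11.acc = "pu"  [terminal]
20. n2.wid = 8  [8]
21. n2.live = 3  [3]
22. n12.val = "nx"  ["nx"]
23. n13.off = -9  [len(A.val) - 11]
24. n14.off = 17  [D₀.off * -2 - 1]
25. n15.val = 19  [terminal]
26. n16.off = "mr"  [terminal]
27. n17.tag = -6  [terminal]
28. n14.depth = false  [D.off > 17]
29. n18.tag = true  [true]
30. n19.tag = 23  [terminal]
31. n18.wid = -4  [-4]
32. n18.live = 15  [b.tag - 8]
33. n13.depth = false  [E.live > 15]
34. n12.idx = false  [D.depth == true]
35. n12.hot = 1  [len(A.val) - 1]
36. n0.lim = 29  [b.tag + 10]
37. n0.live = -2  [E.wid - 10]
38. n0.val = true  [E.live == 3]
39. n0.ok = true  [A.idx == false]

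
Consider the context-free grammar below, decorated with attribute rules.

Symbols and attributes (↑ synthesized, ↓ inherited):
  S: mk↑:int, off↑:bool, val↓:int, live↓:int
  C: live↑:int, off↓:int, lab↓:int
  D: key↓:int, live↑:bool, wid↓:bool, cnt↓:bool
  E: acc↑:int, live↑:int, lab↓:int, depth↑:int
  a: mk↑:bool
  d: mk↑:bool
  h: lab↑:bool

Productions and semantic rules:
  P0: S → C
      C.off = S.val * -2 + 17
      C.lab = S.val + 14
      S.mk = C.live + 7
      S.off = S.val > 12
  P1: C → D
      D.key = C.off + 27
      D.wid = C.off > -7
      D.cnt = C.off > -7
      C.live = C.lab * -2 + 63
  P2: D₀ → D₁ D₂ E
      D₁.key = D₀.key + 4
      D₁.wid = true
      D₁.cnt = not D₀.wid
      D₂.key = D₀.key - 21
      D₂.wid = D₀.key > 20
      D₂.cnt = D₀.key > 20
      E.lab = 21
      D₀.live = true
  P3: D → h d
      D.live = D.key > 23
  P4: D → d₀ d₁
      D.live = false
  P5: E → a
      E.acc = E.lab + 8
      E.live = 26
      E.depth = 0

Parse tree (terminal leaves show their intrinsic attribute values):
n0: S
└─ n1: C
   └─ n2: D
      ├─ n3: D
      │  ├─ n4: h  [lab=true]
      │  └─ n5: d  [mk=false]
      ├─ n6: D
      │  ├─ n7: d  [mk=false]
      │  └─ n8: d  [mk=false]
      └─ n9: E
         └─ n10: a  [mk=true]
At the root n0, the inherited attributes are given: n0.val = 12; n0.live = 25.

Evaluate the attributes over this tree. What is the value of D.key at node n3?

1. n0.val = 12  [given at root]
2. n0.live = 25  [given at root]
3. n1.off = -7  [S.val * -2 + 17]
4. n1.lab = 26  [S.val + 14]
5. n2.key = 20  [C.off + 27]
6. n2.wid = false  [C.off > -7]
7. n2.cnt = false  [C.off > -7]
8. n3.key = 24  [D₀.key + 4]
9. n3.wid = true  [true]
10. n3.cnt = true  [not D₀.wid]
11. n4.lab = true  [terminal]
12. n5.mk = false  [terminal]
13. n3.live = true  [D.key > 23]
14. n6.key = -1  [D₀.key - 21]
15. n6.wid = false  [D₀.key > 20]
16. n6.cnt = false  [D₀.key > 20]
17. n7.mk = false  [terminal]
18. n8.mk = false  [terminal]
19. n6.live = false  [false]
20. n9.lab = 21  [21]
21. n10.mk = true  [terminal]
22. n9.acc = 29  [E.lab + 8]
23. n9.live = 26  [26]
24. n9.depth = 0  [0]
25. n2.live = true  [true]
26. n1.live = 11  [C.lab * -2 + 63]
27. n0.mk = 18  [C.live + 7]
28. n0.off = false  [S.val > 12]

24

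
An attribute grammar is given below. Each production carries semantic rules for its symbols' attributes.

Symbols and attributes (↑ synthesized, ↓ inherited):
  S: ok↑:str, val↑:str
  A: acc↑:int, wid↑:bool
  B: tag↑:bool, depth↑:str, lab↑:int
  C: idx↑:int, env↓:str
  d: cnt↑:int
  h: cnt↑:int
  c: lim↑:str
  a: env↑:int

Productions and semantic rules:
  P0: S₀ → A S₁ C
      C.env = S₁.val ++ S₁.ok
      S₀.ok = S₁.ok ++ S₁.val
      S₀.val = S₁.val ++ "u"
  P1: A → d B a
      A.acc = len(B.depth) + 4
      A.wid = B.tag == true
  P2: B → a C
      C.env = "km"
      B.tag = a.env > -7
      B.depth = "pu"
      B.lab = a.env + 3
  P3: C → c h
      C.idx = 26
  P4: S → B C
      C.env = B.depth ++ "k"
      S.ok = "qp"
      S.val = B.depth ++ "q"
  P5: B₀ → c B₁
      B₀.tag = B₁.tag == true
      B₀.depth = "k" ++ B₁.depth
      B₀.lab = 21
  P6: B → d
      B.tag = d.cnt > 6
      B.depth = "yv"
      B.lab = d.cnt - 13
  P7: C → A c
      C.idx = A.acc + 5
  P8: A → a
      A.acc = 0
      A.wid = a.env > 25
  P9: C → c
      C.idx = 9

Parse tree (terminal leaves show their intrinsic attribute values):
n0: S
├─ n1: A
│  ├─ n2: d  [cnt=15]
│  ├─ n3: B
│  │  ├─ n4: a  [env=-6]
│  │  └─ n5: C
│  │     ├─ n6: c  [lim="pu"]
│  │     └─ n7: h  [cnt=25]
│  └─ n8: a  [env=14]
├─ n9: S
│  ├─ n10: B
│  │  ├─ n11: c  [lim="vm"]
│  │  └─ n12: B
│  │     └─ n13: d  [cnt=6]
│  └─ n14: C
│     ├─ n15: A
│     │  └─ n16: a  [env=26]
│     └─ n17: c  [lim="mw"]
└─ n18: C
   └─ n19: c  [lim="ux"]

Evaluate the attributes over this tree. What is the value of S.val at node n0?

1. n2.cnt = 15  [terminal]
2. n4.env = -6  [terminal]
3. n5.env = "km"  ["km"]
4. n6.lim = "pu"  [terminal]
5. n7.cnt = 25  [terminal]
6. n5.idx = 26  [26]
7. n3.tag = true  [a.env > -7]
8. n3.depth = "pu"  ["pu"]
9. n3.lab = -3  [a.env + 3]
10. n8.env = 14  [terminal]
11. n1.acc = 6  [len(B.depth) + 4]
12. n1.wid = true  [B.tag == true]
13. n11.lim = "vm"  [terminal]
14. n13.cnt = 6  [terminal]
15. n12.tag = false  [d.cnt > 6]
16. n12.depth = "yv"  ["yv"]
17. n12.lab = -7  [d.cnt - 13]
18. n10.tag = false  [B₁.tag == true]
19. n10.depth = "kyv"  ["k" ++ B₁.depth]
20. n10.lab = 21  [21]
21. n14.env = "kyvk"  [B.depth ++ "k"]
22. n16.env = 26  [terminal]
23. n15.acc = 0  [0]
24. n15.wid = true  [a.env > 25]
25. n17.lim = "mw"  [terminal]
26. n14.idx = 5  [A.acc + 5]
27. n9.ok = "qp"  ["qp"]
28. n9.val = "kyvq"  [B.depth ++ "q"]
29. n18.env = "kyvqqp"  [S₁.val ++ S₁.ok]
30. n19.lim = "ux"  [terminal]
31. n18.idx = 9  [9]
32. n0.ok = "qpkyvq"  [S₁.ok ++ S₁.val]
33. n0.val = "kyvqu"  [S₁.val ++ "u"]

"kyvqu"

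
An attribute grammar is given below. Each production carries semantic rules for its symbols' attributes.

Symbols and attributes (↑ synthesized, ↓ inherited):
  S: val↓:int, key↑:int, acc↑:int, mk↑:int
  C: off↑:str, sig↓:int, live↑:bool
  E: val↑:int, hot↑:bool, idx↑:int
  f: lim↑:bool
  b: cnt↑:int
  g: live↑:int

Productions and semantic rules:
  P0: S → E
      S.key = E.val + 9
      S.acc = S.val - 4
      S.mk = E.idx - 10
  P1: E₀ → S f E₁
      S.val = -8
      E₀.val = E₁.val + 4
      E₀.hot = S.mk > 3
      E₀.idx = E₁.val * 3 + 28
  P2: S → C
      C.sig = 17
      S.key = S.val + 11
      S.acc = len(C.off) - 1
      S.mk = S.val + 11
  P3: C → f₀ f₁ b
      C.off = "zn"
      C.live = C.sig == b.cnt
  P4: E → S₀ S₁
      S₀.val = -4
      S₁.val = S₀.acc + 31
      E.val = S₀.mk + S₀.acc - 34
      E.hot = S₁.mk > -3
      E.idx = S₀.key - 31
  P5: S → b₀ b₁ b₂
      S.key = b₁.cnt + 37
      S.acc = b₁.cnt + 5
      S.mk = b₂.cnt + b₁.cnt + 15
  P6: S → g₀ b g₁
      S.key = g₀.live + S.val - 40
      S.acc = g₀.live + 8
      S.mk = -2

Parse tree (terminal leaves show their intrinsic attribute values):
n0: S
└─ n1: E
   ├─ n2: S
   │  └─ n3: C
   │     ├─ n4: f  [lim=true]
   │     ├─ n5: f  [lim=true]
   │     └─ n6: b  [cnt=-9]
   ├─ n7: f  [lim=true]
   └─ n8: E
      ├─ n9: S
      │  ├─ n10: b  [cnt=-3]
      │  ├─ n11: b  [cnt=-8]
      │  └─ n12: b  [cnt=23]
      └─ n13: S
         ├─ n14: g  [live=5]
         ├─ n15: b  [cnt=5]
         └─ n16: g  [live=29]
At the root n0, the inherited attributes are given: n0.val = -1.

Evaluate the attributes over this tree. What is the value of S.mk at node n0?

1. n0.val = -1  [given at root]
2. n2.val = -8  [-8]
3. n3.sig = 17  [17]
4. n4.lim = true  [terminal]
5. n5.lim = true  [terminal]
6. n6.cnt = -9  [terminal]
7. n3.off = "zn"  ["zn"]
8. n3.live = false  [C.sig == b.cnt]
9. n2.key = 3  [S.val + 11]
10. n2.acc = 1  [len(C.off) - 1]
11. n2.mk = 3  [S.val + 11]
12. n7.lim = true  [terminal]
13. n9.val = -4  [-4]
14. n10.cnt = -3  [terminal]
15. n11.cnt = -8  [terminal]
16. n12.cnt = 23  [terminal]
17. n9.key = 29  [b₁.cnt + 37]
18. n9.acc = -3  [b₁.cnt + 5]
19. n9.mk = 30  [b₂.cnt + b₁.cnt + 15]
20. n13.val = 28  [S₀.acc + 31]
21. n14.live = 5  [terminal]
22. n15.cnt = 5  [terminal]
23. n16.live = 29  [terminal]
24. n13.key = -7  [g₀.live + S.val - 40]
25. n13.acc = 13  [g₀.live + 8]
26. n13.mk = -2  [-2]
27. n8.val = -7  [S₀.mk + S₀.acc - 34]
28. n8.hot = true  [S₁.mk > -3]
29. n8.idx = -2  [S₀.key - 31]
30. n1.val = -3  [E₁.val + 4]
31. n1.hot = false  [S.mk > 3]
32. n1.idx = 7  [E₁.val * 3 + 28]
33. n0.key = 6  [E.val + 9]
34. n0.acc = -5  [S.val - 4]
35. n0.mk = -3  [E.idx - 10]

-3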